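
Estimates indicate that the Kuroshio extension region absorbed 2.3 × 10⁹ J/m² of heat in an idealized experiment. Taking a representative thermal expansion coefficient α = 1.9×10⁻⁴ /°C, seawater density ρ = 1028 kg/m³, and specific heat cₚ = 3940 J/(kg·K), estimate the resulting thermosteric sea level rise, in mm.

Δh = αQ/(ρcₚ) = 1.9×10⁻⁴ × 2.3×10⁹ / (1028 × 3940) ≈ 0.10789 m

Δh = 108 mm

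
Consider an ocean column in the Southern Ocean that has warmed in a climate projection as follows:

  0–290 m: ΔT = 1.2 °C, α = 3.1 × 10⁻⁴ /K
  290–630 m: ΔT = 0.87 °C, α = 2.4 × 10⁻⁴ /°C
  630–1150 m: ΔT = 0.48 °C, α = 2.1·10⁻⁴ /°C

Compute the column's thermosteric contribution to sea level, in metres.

0.231 m of thermosteric rise

290 × 3.1×10⁻⁴ × 1.2 = 0.10788 m
0.87 × 340 × 2.4×10⁻⁴ = 0.070992 m
520 × 0.48 × 2.1×10⁻⁴ = 0.052416 m
Δh = 0.10788 + 0.070992 + 0.052416 = 0.231288 m ≈ 0.231 m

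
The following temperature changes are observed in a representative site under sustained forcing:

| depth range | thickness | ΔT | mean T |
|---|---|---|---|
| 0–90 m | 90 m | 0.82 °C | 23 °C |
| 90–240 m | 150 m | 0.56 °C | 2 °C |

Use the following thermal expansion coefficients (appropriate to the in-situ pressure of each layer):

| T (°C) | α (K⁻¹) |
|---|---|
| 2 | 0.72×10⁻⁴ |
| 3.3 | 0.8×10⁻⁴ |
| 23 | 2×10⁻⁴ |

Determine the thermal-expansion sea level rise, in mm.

20.8 mm of thermosteric rise

Layer 1 at 23 °C → α = 2×10⁻⁴ K⁻¹
Layer 2 at 2 °C → α = 0.72×10⁻⁴ K⁻¹
Layer 1: 2×10⁻⁴ × 0.82 × 90 = 0.01476 m
0.56 × 0.72×10⁻⁴ × 150 = 0.006048 m
Δh = 0.01476 + 0.006048 = 0.020808 m ≈ 20.8 mm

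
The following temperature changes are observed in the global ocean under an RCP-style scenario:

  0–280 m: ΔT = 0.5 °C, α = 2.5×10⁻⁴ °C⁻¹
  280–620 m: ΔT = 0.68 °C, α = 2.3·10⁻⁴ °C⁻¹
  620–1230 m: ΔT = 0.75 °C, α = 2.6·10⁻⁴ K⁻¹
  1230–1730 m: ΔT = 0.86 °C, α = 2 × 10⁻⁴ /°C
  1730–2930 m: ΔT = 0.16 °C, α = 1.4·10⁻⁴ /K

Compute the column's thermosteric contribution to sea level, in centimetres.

Layer 1: 2.5×10⁻⁴ × 280 × 0.5 = 0.03500 m
Layer 2: 0.68 × 2.3×10⁻⁴ × 340 = 0.053176 m
620–1230 m: 610 × 0.75 × 2.6×10⁻⁴ = 0.11895 m
500 × 0.86 × 2×10⁻⁴ = 0.08600 m
1.4×10⁻⁴ × 1200 × 0.16 = 0.02688 m
Δh = 0.03500 + 0.053176 + 0.11895 + 0.08600 + 0.02688 = 0.320006 m ≈ 32 cm

about 32 cm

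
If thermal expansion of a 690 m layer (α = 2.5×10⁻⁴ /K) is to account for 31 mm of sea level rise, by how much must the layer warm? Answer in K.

ΔT = Δh/(αH) = 0.031 / (2.5×10⁻⁴ × 690) ≈ 0.1797 K

about 0.180 K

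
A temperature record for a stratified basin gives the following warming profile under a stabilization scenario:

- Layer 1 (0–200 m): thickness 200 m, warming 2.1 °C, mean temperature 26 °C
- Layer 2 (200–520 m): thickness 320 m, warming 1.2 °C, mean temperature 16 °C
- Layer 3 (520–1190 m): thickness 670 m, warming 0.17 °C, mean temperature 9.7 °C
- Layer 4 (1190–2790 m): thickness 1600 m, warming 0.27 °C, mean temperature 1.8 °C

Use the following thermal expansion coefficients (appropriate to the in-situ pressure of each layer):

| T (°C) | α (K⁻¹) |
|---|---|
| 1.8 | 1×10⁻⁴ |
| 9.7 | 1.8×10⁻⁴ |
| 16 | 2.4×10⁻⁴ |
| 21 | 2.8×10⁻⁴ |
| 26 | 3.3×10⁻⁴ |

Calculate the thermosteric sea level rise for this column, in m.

about 0.294 m

Layer 1 at 26 °C → α = 3.3×10⁻⁴ K⁻¹
Layer 2 at 16 °C → α = 2.4×10⁻⁴ K⁻¹
Layer 3 at 9.7 °C → α = 1.8×10⁻⁴ K⁻¹
Layer 4 at 1.8 °C → α = 1×10⁻⁴ K⁻¹
200 × 3.3×10⁻⁴ × 2.1 = 0.13860 m
Layer 2: 2.4×10⁻⁴ × 320 × 1.2 = 0.09216 m
670 × 1.8×10⁻⁴ × 0.17 = 0.020502 m
1190–2790 m: 1600 × 1×10⁻⁴ × 0.27 = 0.04320 m
Δh = 0.13860 + 0.09216 + 0.020502 + 0.04320 = 0.294462 m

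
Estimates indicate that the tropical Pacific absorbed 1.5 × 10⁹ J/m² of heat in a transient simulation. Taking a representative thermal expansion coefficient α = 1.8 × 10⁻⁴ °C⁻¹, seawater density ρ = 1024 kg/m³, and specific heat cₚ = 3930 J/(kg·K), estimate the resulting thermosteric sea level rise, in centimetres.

about 6.71 cm

Δh = αQ/(ρcₚ) = 1.8×10⁻⁴ × 1.5×10⁹ / (1024 × 3930) ≈ 0.067092 m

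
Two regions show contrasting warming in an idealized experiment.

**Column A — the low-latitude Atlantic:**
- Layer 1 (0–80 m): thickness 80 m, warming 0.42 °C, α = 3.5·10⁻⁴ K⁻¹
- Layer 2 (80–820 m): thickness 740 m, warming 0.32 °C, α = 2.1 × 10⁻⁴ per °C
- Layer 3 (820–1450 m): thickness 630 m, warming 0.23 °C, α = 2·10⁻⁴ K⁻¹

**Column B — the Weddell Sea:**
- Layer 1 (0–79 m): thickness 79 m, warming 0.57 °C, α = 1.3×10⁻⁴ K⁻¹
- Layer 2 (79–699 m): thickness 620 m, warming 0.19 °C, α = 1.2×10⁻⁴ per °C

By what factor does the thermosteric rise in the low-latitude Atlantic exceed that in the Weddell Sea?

4.53

A 0–80 m: 3.5×10⁻⁴ × 80 × 0.42 = 0.01176 m
A 2.1×10⁻⁴ × 740 × 0.32 = 0.049728 m
A Layer 3: 0.23 × 630 × 2×10⁻⁴ = 0.02898 m
A total: 0.090468 m
B 0.57 × 1.3×10⁻⁴ × 79 = 0.0058539 m
B Layer 2: 620 × 1.2×10⁻⁴ × 0.19 = 0.014136 m
B total: 0.0199899 m
Ratio: 0.090468 / 0.0199899 ≈ 4.526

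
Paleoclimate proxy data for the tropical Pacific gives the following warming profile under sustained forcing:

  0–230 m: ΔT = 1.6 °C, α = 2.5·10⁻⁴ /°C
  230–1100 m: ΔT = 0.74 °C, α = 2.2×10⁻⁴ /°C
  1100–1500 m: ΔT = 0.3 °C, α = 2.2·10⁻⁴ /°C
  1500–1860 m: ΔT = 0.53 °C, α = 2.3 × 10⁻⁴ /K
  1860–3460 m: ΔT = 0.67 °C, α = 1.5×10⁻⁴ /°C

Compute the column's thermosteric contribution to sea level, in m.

about 0.465 m

230 × 2.5×10⁻⁴ × 1.6 = 0.09200 m
Layer 2: 0.74 × 870 × 2.2×10⁻⁴ = 0.141636 m
Layer 3: 400 × 2.2×10⁻⁴ × 0.3 = 0.02640 m
1500–1860 m: 2.3×10⁻⁴ × 360 × 0.53 = 0.043884 m
1860–3460 m: 1.5×10⁻⁴ × 1600 × 0.67 = 0.16080 m
Δh = 0.09200 + 0.141636 + 0.02640 + 0.043884 + 0.16080 = 0.46472 m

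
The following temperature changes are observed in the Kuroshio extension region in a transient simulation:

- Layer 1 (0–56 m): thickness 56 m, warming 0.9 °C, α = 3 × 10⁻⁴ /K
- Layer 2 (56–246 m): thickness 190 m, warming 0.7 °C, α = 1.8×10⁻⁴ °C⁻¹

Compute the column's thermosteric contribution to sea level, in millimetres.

39.1 mm

0–56 m: 56 × 0.9 × 3×10⁻⁴ = 0.01512 m
Layer 2: 190 × 1.8×10⁻⁴ × 0.7 = 0.02394 m
Δh = 0.01512 + 0.02394 = 0.03906 m ≈ 39.1 mm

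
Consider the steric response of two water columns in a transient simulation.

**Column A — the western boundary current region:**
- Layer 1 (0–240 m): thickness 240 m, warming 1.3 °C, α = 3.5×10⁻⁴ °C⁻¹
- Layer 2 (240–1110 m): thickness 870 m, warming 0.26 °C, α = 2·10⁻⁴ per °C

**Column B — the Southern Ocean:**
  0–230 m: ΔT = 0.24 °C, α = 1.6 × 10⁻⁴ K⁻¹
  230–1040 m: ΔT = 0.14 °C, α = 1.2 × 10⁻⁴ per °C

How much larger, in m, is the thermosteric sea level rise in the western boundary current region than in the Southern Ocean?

A 0–240 m: 1.3 × 240 × 3.5×10⁻⁴ = 0.10920 m
A 240–1110 m: 0.26 × 870 × 2×10⁻⁴ = 0.04524 m
A total: 0.15444 m
B 0.24 × 1.6×10⁻⁴ × 230 = 0.008832 m
B 230–1040 m: 810 × 1.2×10⁻⁴ × 0.14 = 0.013608 m
B total: 0.02244 m
Difference: 0.15444 − 0.02244 = 0.13200 m

0.13 m larger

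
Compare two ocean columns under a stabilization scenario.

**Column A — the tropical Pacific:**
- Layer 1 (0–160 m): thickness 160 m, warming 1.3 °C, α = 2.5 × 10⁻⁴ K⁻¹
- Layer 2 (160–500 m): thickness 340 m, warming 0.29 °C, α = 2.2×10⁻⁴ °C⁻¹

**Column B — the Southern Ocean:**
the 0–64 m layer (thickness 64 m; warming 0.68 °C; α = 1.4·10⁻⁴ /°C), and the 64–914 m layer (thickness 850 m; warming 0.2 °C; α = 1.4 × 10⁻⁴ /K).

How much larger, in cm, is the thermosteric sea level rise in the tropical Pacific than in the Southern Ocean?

A Layer 1: 2.5×10⁻⁴ × 1.3 × 160 = 0.05200 m
A Layer 2: 0.29 × 340 × 2.2×10⁻⁴ = 0.021692 m
A total: 0.073692 m
B 64 × 1.4×10⁻⁴ × 0.68 = 0.0060928 m
B 1.4×10⁻⁴ × 0.2 × 850 = 0.02380 m
B total: 0.0298928 m
Difference: 0.073692 − 0.0298928 = 0.0437992 m

4.4 cm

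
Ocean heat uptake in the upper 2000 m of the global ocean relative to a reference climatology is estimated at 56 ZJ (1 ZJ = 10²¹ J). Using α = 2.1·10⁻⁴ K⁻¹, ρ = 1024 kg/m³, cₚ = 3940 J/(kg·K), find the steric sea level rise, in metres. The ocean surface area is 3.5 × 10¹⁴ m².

about 0.00833 m

Per unit area: Q = 56×10²¹ / (3.5×10¹⁴) = 1.6×10⁸ J/m²
Δh = αQ/(ρcₚ) = 2.1×10⁻⁴ × 1.6×10⁸ / (1024 × 3940) ≈ 0.008328 m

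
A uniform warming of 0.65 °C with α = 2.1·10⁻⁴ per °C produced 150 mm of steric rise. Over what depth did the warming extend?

H ≈ 1100 m

H = Δh/(αΔT) = 0.15 / (2.1×10⁻⁴ × 0.65) ≈ 1099 m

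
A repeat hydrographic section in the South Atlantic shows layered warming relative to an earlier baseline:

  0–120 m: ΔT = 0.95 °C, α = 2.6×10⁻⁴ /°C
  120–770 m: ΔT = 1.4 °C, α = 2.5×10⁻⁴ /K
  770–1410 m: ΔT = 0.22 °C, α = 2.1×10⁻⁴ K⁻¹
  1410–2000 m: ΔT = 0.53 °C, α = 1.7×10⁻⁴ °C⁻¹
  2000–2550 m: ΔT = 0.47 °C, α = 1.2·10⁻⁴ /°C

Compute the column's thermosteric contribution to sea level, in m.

2.6×10⁻⁴ × 120 × 0.95 = 0.02964 m
2.5×10⁻⁴ × 1.4 × 650 = 0.22750 m
770–1410 m: 640 × 2.1×10⁻⁴ × 0.22 = 0.029568 m
Layer 4: 0.53 × 590 × 1.7×10⁻⁴ = 0.053159 m
2000–2550 m: 550 × 0.47 × 1.2×10⁻⁴ = 0.03102 m
Δh = 0.02964 + 0.22750 + 0.029568 + 0.053159 + 0.03102 = 0.370887 m

0.371 m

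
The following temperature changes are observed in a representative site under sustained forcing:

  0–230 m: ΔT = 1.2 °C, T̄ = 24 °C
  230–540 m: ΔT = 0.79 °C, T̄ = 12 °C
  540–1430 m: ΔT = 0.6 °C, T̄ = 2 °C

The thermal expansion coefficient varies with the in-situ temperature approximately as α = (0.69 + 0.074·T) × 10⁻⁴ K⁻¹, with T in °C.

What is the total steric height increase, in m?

Δh ≈ 0.151 m

Layer 1: α = (0.69 + 0.074×24)×10⁻⁴ = 2.466×10⁻⁴ K⁻¹
Layer 2: α = (0.69 + 0.074×12)×10⁻⁴ = 1.578×10⁻⁴ K⁻¹
Layer 3: α = (0.69 + 0.074×2)×10⁻⁴ = 0.838×10⁻⁴ K⁻¹
1.2 × 230 × 2.466×10⁻⁴ = 0.0680616 m
230–540 m: 1.578×10⁻⁴ × 0.79 × 310 = 0.03864522 m
540–1430 m: 890 × 0.6 × 0.838×10⁻⁴ = 0.0447492 m
Δh = 0.0680616 + 0.03864522 + 0.0447492 = 0.15145602 m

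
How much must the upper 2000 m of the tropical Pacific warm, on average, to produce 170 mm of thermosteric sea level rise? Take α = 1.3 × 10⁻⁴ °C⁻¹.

about 0.654 °C

ΔT = Δh/(αH) = 0.17 / (1.3×10⁻⁴ × 2000) ≈ 0.6538 °C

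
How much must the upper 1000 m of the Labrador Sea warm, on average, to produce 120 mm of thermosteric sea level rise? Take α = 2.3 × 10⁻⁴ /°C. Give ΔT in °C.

ΔT = Δh/(αH) = 0.12 / (2.3×10⁻⁴ × 1000) ≈ 0.5217 °C

ΔT ≈ 0.522 °C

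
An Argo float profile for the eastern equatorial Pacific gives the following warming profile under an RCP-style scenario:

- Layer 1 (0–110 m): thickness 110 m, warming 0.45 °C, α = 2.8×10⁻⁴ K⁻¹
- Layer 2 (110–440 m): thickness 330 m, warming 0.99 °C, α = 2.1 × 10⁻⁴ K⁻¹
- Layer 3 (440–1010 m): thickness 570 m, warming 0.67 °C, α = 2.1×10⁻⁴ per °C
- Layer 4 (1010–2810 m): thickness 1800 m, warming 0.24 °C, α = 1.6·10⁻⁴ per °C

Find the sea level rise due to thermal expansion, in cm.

about 23.2 cm

0–110 m: 0.45 × 2.8×10⁻⁴ × 110 = 0.01386 m
2.1×10⁻⁴ × 0.99 × 330 = 0.068607 m
440–1010 m: 0.67 × 570 × 2.1×10⁻⁴ = 0.080199 m
Layer 4: 1.6×10⁻⁴ × 0.24 × 1800 = 0.06912 m
Δh = 0.01386 + 0.068607 + 0.080199 + 0.06912 = 0.231786 m ≈ 23.2 cm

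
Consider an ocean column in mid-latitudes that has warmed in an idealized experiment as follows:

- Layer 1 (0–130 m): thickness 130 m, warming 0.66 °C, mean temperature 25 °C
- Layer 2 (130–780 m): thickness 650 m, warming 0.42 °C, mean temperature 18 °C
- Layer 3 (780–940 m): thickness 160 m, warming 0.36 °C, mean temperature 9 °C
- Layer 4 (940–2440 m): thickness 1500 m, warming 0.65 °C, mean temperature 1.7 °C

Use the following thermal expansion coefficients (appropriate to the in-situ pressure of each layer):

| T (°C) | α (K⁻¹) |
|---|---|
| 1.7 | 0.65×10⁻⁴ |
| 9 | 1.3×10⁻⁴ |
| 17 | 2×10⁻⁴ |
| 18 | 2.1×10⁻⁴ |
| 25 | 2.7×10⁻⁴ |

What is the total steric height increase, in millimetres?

Δh = 151 mm

Layer 1 at 25 °C → α = 2.7×10⁻⁴ K⁻¹
Layer 2 at 18 °C → α = 2.1×10⁻⁴ K⁻¹
Layer 3 at 9 °C → α = 1.3×10⁻⁴ K⁻¹
Layer 4 at 1.7 °C → α = 0.65×10⁻⁴ K⁻¹
0–130 m: 2.7×10⁻⁴ × 130 × 0.66 = 0.023166 m
130–780 m: 650 × 0.42 × 2.1×10⁻⁴ = 0.05733 m
780–940 m: 0.36 × 1.3×10⁻⁴ × 160 = 0.007488 m
Layer 4: 1500 × 0.65×10⁻⁴ × 0.65 = 0.063375 m
Δh = 0.023166 + 0.05733 + 0.007488 + 0.063375 = 0.151359 m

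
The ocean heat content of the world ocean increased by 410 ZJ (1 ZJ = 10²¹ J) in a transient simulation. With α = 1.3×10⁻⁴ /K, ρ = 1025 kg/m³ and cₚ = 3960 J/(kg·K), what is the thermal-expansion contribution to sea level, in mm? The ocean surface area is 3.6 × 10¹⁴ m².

Per unit area: Q = 410×10²¹ / (3.6×10¹⁴) ≈ 1.139×10⁹ J/m²
Δh = αQ/(ρcₚ) = 1.3×10⁻⁴ × 1.139×10⁹ / (1025 × 3960) ≈ 0.036479 m

about 36.5 mm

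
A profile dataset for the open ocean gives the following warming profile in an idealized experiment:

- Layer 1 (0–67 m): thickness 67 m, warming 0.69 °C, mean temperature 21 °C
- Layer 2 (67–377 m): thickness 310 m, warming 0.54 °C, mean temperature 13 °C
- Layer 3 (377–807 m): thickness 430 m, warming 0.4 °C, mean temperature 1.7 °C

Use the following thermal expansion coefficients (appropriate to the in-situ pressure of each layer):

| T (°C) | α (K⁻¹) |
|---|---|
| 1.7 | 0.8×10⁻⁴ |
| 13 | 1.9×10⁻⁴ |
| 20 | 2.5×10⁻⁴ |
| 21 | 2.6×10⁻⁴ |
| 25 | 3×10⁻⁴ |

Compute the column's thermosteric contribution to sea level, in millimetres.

Layer 1 at 21 °C → α = 2.6×10⁻⁴ K⁻¹
Layer 2 at 13 °C → α = 1.9×10⁻⁴ K⁻¹
Layer 3 at 1.7 °C → α = 0.8×10⁻⁴ K⁻¹
0.69 × 2.6×10⁻⁴ × 67 = 0.0120198 m
Layer 2: 310 × 1.9×10⁻⁴ × 0.54 = 0.031806 m
377–807 m: 0.4 × 430 × 0.8×10⁻⁴ = 0.01376 m
Δh = 0.0120198 + 0.031806 + 0.01376 = 0.0575858 m

about 57.6 mm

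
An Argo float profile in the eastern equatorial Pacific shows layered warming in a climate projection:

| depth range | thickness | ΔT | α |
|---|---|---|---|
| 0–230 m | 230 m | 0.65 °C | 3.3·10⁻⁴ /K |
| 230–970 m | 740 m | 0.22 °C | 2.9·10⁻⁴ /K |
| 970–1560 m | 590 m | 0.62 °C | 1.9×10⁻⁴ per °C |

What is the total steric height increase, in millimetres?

about 166 mm

Layer 1: 3.3×10⁻⁴ × 0.65 × 230 = 0.049335 m
Layer 2: 2.9×10⁻⁴ × 740 × 0.22 = 0.047212 m
590 × 0.62 × 1.9×10⁻⁴ = 0.069502 m
Δh = 0.049335 + 0.047212 + 0.069502 = 0.166049 m ≈ 166 mm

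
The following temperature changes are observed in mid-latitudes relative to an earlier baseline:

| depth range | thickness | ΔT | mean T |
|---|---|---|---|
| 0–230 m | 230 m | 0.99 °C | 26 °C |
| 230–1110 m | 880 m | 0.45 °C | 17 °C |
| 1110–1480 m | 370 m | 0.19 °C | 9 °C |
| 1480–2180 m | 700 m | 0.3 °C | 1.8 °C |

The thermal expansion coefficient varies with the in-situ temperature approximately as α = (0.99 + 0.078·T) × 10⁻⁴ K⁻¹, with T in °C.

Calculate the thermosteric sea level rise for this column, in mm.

196 mm

Layer 1: α = (0.99 + 0.078×26)×10⁻⁴ = 3.018×10⁻⁴ K⁻¹
Layer 2: α = (0.99 + 0.078×17)×10⁻⁴ = 2.316×10⁻⁴ K⁻¹
Layer 3: α = (0.99 + 0.078×9)×10⁻⁴ = 1.692×10⁻⁴ K⁻¹
Layer 4: α = (0.99 + 0.078×1.8)×10⁻⁴ = 1.1304×10⁻⁴ K⁻¹
0–230 m: 0.99 × 3.018×10⁻⁴ × 230 = 0.06871986 m
880 × 0.45 × 2.316×10⁻⁴ = 0.0917136 m
Layer 3: 0.19 × 370 × 1.692×10⁻⁴ = 0.01189476 m
Layer 4: 700 × 1.1304×10⁻⁴ × 0.3 = 0.0237384 m
Δh = 0.06871986 + 0.0917136 + 0.01189476 + 0.0237384 = 0.19606662 m ≈ 196 mm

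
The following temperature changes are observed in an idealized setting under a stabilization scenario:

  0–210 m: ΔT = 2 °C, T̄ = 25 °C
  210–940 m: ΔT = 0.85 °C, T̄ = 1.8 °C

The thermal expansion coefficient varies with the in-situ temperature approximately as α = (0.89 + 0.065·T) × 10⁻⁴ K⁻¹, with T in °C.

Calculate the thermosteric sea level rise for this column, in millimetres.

168 mm

Layer 1: α = (0.89 + 0.065×25)×10⁻⁴ = 2.515×10⁻⁴ K⁻¹
Layer 2: α = (0.89 + 0.065×1.8)×10⁻⁴ = 1.007×10⁻⁴ K⁻¹
0–210 m: 210 × 2.515×10⁻⁴ × 2 = 0.10563 m
730 × 0.85 × 1.007×10⁻⁴ = 0.06248435 m
Δh = 0.10563 + 0.06248435 = 0.16811435 m ≈ 168 mm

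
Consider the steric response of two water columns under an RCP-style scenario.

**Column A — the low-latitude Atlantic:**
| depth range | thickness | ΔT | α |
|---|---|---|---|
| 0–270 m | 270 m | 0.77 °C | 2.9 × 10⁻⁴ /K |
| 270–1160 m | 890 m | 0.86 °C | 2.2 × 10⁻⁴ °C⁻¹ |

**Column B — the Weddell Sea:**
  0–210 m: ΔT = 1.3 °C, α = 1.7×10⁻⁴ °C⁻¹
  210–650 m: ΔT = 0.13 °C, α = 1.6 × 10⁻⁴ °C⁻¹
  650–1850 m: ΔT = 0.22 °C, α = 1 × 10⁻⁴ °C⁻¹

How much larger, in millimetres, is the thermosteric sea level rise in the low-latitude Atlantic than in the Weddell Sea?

A 2.9×10⁻⁴ × 0.77 × 270 = 0.060291 m
A 270–1160 m: 0.86 × 2.2×10⁻⁴ × 890 = 0.168388 m
A total: 0.228679 m
B 0–210 m: 1.3 × 1.7×10⁻⁴ × 210 = 0.04641 m
B 0.13 × 440 × 1.6×10⁻⁴ = 0.009152 m
B 650–1850 m: 0.22 × 1×10⁻⁴ × 1200 = 0.02640 m
B total: 0.081962 m
Difference: 0.228679 − 0.081962 = 0.146717 m

150 mm larger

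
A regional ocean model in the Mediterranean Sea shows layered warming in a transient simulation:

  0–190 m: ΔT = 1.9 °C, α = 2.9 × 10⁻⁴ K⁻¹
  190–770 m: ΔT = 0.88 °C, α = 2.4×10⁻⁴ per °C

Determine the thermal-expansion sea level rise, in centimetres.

22.7 cm of thermosteric rise

Layer 1: 2.9×10⁻⁴ × 190 × 1.9 = 0.10469 m
580 × 0.88 × 2.4×10⁻⁴ = 0.122496 m
Δh = 0.10469 + 0.122496 = 0.227186 m ≈ 22.7 cm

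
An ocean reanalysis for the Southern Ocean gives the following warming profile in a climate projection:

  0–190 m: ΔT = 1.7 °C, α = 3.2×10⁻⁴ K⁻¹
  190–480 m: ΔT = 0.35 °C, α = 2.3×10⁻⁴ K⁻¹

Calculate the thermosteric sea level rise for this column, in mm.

Layer 1: 3.2×10⁻⁴ × 1.7 × 190 = 0.10336 m
Layer 2: 290 × 2.3×10⁻⁴ × 0.35 = 0.023345 m
Δh = 0.10336 + 0.023345 = 0.126705 m

127 mm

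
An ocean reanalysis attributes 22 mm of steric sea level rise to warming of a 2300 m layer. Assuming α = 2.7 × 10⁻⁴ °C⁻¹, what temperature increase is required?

ΔT ≈ 0.035 °C

ΔT = Δh/(αH) = 0.022 / (2.7×10⁻⁴ × 2300) ≈ 0.03543 °C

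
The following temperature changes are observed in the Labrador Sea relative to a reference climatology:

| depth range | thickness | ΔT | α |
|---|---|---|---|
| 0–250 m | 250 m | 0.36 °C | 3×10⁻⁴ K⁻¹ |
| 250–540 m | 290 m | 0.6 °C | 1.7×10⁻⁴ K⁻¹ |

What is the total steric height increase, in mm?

56.6 mm of thermosteric rise

0–250 m: 0.36 × 3×10⁻⁴ × 250 = 0.02700 m
250–540 m: 290 × 1.7×10⁻⁴ × 0.6 = 0.02958 m
Δh = 0.02700 + 0.02958 = 0.05658 m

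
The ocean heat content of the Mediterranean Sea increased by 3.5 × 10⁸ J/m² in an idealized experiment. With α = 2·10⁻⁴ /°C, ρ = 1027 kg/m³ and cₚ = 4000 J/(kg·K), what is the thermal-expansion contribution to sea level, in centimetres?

1.7 cm

Δh = αQ/(ρcₚ) = 2×10⁻⁴ × 3.5×10⁸ / (1027 × 4000) ≈ 0.01704 m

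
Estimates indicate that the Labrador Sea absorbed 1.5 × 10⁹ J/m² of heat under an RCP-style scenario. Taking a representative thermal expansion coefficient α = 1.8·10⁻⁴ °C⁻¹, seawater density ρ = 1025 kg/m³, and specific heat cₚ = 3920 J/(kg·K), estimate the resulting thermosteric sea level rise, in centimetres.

6.72 cm

Δh = αQ/(ρcₚ) = 1.8×10⁻⁴ × 1.5×10⁹ / (1025 × 3920) ≈ 0.067198 m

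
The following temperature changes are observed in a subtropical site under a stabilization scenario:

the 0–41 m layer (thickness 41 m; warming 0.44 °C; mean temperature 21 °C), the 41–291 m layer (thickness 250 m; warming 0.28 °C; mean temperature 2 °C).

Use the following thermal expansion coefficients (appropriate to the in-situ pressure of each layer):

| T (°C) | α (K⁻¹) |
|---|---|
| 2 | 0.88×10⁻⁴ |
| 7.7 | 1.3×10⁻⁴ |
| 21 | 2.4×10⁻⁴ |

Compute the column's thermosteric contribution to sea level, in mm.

Layer 1 at 21 °C → α = 2.4×10⁻⁴ K⁻¹
Layer 2 at 2 °C → α = 0.88×10⁻⁴ K⁻¹
0–41 m: 0.44 × 41 × 2.4×10⁻⁴ = 0.0043296 m
Layer 2: 0.28 × 250 × 0.88×10⁻⁴ = 0.00616 m
Δh = 0.0043296 + 0.00616 = 0.0104896 m

Δh ≈ 10.5 mm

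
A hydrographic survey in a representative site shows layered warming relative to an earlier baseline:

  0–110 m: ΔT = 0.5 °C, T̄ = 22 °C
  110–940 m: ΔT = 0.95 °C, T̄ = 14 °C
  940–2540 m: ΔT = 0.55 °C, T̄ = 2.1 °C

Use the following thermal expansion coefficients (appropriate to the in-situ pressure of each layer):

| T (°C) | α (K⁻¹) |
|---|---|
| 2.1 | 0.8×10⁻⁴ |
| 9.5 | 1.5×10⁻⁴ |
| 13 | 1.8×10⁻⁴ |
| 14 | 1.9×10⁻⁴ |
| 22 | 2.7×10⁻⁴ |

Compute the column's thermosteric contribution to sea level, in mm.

235 mm

Layer 1 at 22 °C → α = 2.7×10⁻⁴ K⁻¹
Layer 2 at 14 °C → α = 1.9×10⁻⁴ K⁻¹
Layer 3 at 2.1 °C → α = 0.8×10⁻⁴ K⁻¹
0.5 × 110 × 2.7×10⁻⁴ = 0.01485 m
Layer 2: 830 × 1.9×10⁻⁴ × 0.95 = 0.149815 m
940–2540 m: 0.8×10⁻⁴ × 0.55 × 1600 = 0.07040 m
Δh = 0.01485 + 0.149815 + 0.07040 = 0.235065 m ≈ 235 mm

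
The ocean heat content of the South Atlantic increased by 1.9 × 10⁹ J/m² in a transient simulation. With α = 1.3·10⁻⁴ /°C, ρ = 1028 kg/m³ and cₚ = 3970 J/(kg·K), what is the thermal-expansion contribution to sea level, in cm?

Δh ≈ 6.05 cm

Δh = αQ/(ρcₚ) = 1.3×10⁻⁴ × 1.9×10⁹ / (1028 × 3970) ≈ 0.060522 m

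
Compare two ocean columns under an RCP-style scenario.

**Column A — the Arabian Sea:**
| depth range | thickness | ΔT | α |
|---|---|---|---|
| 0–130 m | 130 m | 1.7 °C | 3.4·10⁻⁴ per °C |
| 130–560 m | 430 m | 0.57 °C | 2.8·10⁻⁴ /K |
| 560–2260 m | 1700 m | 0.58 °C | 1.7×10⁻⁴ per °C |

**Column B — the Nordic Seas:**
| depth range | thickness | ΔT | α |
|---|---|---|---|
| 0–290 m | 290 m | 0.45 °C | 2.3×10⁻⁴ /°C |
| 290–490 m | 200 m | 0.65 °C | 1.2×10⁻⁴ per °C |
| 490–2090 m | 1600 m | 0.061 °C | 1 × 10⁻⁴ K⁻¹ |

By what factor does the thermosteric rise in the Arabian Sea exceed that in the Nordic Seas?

A 1.7 × 130 × 3.4×10⁻⁴ = 0.07514 m
A 0.57 × 430 × 2.8×10⁻⁴ = 0.068628 m
A 560–2260 m: 0.58 × 1.7×10⁻⁴ × 1700 = 0.16762 m
A total: 0.311388 m
B 0–290 m: 2.3×10⁻⁴ × 290 × 0.45 = 0.030015 m
B 290–490 m: 200 × 1.2×10⁻⁴ × 0.65 = 0.01560 m
B 490–2090 m: 1600 × 1×10⁻⁴ × 0.061 = 0.00976 m
B total: 0.055375 m
Ratio: 0.311388 / 0.055375 ≈ 5.623

≈ 5.6×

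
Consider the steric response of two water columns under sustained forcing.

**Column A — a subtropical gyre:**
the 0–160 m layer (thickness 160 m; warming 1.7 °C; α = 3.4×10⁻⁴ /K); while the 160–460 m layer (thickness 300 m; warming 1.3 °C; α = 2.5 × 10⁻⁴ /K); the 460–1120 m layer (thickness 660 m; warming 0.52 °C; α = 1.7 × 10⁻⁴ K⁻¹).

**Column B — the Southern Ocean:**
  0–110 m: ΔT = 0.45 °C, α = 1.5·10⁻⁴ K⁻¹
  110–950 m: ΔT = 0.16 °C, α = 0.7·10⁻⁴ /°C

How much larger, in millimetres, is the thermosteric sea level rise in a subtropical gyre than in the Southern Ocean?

Δh_A − Δh_B ≈ 231 mm

A 160 × 3.4×10⁻⁴ × 1.7 = 0.09248 m
A Layer 2: 1.3 × 300 × 2.5×10⁻⁴ = 0.09750 m
A Layer 3: 0.52 × 660 × 1.7×10⁻⁴ = 0.058344 m
A total: 0.248324 m
B Layer 1: 1.5×10⁻⁴ × 0.45 × 110 = 0.007425 m
B 110–950 m: 840 × 0.7×10⁻⁴ × 0.16 = 0.009408 m
B total: 0.016833 m
Difference: 0.248324 − 0.016833 = 0.231491 m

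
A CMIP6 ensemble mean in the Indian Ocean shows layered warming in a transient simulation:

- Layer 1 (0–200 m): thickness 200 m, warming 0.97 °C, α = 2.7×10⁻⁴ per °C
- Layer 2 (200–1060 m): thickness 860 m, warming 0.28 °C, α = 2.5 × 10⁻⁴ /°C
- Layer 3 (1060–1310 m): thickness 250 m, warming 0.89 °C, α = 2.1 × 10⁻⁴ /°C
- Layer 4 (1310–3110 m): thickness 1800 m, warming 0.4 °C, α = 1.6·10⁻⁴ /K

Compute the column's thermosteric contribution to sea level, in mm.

Δh ≈ 275 mm

Layer 1: 200 × 2.7×10⁻⁴ × 0.97 = 0.05238 m
200–1060 m: 0.28 × 860 × 2.5×10⁻⁴ = 0.06020 m
Layer 3: 2.1×10⁻⁴ × 250 × 0.89 = 0.046725 m
1310–3110 m: 1800 × 0.4 × 1.6×10⁻⁴ = 0.11520 m
Δh = 0.05238 + 0.06020 + 0.046725 + 0.11520 = 0.274505 m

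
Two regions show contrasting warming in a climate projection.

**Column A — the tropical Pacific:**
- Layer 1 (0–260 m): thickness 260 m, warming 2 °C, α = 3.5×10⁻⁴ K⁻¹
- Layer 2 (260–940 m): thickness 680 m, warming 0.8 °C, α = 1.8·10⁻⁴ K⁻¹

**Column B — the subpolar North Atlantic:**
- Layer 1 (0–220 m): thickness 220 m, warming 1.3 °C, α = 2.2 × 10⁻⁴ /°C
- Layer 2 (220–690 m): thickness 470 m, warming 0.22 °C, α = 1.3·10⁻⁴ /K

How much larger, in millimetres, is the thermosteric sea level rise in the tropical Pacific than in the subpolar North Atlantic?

200 mm larger

A 3.5×10⁻⁴ × 2 × 260 = 0.18200 m
A 680 × 1.8×10⁻⁴ × 0.8 = 0.09792 m
A total: 0.27992 m
B 2.2×10⁻⁴ × 1.3 × 220 = 0.06292 m
B 1.3×10⁻⁴ × 0.22 × 470 = 0.013442 m
B total: 0.076362 m
Difference: 0.27992 − 0.076362 = 0.203558 m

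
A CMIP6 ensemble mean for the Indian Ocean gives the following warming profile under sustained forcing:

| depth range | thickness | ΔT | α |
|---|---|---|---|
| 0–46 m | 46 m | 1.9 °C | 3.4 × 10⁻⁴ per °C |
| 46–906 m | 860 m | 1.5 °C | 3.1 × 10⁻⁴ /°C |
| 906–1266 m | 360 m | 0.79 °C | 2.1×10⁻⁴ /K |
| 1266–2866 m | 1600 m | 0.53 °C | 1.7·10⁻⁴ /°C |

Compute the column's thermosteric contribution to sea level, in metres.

0.634 m of thermosteric rise

Layer 1: 3.4×10⁻⁴ × 1.9 × 46 = 0.029716 m
860 × 1.5 × 3.1×10⁻⁴ = 0.39990 m
Layer 3: 360 × 0.79 × 2.1×10⁻⁴ = 0.059724 m
1600 × 1.7×10⁻⁴ × 0.53 = 0.14416 m
Δh = 0.029716 + 0.39990 + 0.059724 + 0.14416 = 0.63350 m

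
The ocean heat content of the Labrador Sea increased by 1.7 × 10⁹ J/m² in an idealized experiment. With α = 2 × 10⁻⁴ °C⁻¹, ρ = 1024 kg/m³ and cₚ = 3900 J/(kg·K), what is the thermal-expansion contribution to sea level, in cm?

Δh ≈ 8.51 cm

Δh = αQ/(ρcₚ) = 2×10⁻⁴ × 1.7×10⁹ / (1024 × 3900) ≈ 0.085136 m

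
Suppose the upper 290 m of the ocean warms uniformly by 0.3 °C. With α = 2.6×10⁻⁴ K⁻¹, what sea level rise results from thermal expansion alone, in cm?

about 2.26 cm

Δh = αΔT·H = 2.6×10⁻⁴ × 0.3 × 290 = 0.02262 m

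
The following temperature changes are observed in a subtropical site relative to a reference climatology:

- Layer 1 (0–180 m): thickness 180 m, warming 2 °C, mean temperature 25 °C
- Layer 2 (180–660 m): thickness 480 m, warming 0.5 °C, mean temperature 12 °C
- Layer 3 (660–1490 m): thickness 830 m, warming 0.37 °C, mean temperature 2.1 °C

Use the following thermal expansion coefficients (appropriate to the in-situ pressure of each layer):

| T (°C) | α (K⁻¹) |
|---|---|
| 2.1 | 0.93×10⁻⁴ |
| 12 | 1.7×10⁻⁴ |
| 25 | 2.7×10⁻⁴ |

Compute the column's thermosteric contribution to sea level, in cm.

17 cm

Layer 1 at 25 °C → α = 2.7×10⁻⁴ K⁻¹
Layer 2 at 12 °C → α = 1.7×10⁻⁴ K⁻¹
Layer 3 at 2.1 °C → α = 0.93×10⁻⁴ K⁻¹
Layer 1: 2.7×10⁻⁴ × 2 × 180 = 0.09720 m
180–660 m: 480 × 1.7×10⁻⁴ × 0.5 = 0.04080 m
Layer 3: 0.37 × 830 × 0.93×10⁻⁴ = 0.0285603 m
Δh = 0.09720 + 0.04080 + 0.0285603 = 0.1665603 m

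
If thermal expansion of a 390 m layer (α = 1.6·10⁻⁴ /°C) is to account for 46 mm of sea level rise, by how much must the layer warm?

ΔT = Δh/(αH) = 0.046 / (1.6×10⁻⁴ × 390) ≈ 0.7372 K

0.737 K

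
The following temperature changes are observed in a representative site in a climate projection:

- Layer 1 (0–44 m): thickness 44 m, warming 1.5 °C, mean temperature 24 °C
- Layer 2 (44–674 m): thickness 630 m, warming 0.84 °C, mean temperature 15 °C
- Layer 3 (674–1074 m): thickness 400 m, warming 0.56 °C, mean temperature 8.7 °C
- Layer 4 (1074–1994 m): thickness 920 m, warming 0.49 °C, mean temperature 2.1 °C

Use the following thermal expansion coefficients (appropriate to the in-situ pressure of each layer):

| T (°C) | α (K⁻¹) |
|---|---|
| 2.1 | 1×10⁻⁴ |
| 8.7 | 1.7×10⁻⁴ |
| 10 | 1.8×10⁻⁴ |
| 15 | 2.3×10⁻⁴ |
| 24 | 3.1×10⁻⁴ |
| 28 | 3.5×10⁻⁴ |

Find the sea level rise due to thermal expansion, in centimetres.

Layer 1 at 24 °C → α = 3.1×10⁻⁴ K⁻¹
Layer 2 at 15 °C → α = 2.3×10⁻⁴ K⁻¹
Layer 3 at 8.7 °C → α = 1.7×10⁻⁴ K⁻¹
Layer 4 at 2.1 °C → α = 1×10⁻⁴ K⁻¹
3.1×10⁻⁴ × 44 × 1.5 = 0.02046 m
Layer 2: 0.84 × 2.3×10⁻⁴ × 630 = 0.121716 m
400 × 0.56 × 1.7×10⁻⁴ = 0.03808 m
1074–1994 m: 1×10⁻⁴ × 920 × 0.49 = 0.04508 m
Δh = 0.02046 + 0.121716 + 0.03808 + 0.04508 = 0.225336 m ≈ 23 cm

Δh = 23 cm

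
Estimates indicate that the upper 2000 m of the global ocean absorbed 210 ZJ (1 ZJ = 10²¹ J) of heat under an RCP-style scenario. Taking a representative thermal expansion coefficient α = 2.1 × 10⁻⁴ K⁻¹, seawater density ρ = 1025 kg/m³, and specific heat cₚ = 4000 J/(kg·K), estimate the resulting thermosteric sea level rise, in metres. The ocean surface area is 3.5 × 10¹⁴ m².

0.031 m

Per unit area: Q = 210×10²¹ / (3.5×10¹⁴) = 6×10⁸ J/m²
Δh = αQ/(ρcₚ) = 2.1×10⁻⁴ × 6×10⁸ / (1025 × 4000) ≈ 0.030732 m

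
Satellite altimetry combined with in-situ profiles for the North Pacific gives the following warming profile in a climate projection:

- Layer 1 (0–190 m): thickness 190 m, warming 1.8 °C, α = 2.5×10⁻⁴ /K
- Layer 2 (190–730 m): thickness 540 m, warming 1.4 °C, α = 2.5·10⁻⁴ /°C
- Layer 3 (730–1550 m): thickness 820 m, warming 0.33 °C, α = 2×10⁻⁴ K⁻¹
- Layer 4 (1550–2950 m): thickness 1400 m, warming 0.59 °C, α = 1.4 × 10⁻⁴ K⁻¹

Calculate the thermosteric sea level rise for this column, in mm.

444 mm of thermosteric rise

2.5×10⁻⁴ × 1.8 × 190 = 0.08550 m
2.5×10⁻⁴ × 540 × 1.4 = 0.18900 m
Layer 3: 820 × 2×10⁻⁴ × 0.33 = 0.05412 m
1550–2950 m: 0.59 × 1.4×10⁻⁴ × 1400 = 0.11564 m
Δh = 0.08550 + 0.18900 + 0.05412 + 0.11564 = 0.44426 m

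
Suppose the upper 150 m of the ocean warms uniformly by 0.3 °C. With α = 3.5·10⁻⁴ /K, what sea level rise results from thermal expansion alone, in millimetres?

Δh = αΔT·H = 3.5×10⁻⁴ × 0.3 × 150 = 0.01575 m

about 15.8 mm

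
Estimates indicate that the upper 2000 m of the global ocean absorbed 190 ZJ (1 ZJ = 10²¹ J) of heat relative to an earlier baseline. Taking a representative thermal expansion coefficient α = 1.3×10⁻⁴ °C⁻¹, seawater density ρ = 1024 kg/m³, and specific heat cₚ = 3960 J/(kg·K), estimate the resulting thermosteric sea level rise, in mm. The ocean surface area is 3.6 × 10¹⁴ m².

Per unit area: Q = 190×10²¹ / (3.6×10¹⁴) ≈ 5.278×10⁸ J/m²
Δh = αQ/(ρcₚ) = 1.3×10⁻⁴ × 5.278×10⁸ / (1024 × 3960) ≈ 0.016921 m

about 16.9 mm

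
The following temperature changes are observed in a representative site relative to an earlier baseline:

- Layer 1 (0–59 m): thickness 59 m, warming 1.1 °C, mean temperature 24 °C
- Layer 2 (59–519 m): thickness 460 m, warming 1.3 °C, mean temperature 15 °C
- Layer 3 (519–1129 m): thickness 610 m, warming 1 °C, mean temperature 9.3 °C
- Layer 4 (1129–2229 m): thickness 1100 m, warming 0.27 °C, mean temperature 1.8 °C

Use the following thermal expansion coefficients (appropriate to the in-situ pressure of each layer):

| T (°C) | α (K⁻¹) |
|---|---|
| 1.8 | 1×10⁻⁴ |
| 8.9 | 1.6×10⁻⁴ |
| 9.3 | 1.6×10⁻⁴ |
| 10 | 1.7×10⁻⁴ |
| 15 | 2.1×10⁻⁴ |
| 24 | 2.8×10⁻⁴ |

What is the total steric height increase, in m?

Δh = 0.271 m

Layer 1 at 24 °C → α = 2.8×10⁻⁴ K⁻¹
Layer 2 at 15 °C → α = 2.1×10⁻⁴ K⁻¹
Layer 3 at 9.3 °C → α = 1.6×10⁻⁴ K⁻¹
Layer 4 at 1.8 °C → α = 1×10⁻⁴ K⁻¹
Layer 1: 1.1 × 2.8×10⁻⁴ × 59 = 0.018172 m
Layer 2: 460 × 2.1×10⁻⁴ × 1.3 = 0.12558 m
Layer 3: 1 × 1.6×10⁻⁴ × 610 = 0.09760 m
Layer 4: 1×10⁻⁴ × 1100 × 0.27 = 0.02970 m
Δh = 0.018172 + 0.12558 + 0.09760 + 0.02970 = 0.271052 m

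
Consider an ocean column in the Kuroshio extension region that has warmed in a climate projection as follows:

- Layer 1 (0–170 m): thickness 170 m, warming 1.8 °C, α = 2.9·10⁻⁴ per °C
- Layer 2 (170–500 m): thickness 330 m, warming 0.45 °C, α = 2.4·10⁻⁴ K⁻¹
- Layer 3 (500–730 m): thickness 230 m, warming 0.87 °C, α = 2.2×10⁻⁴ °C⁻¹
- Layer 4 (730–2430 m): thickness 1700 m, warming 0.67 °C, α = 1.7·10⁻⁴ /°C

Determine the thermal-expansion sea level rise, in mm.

170 × 2.9×10⁻⁴ × 1.8 = 0.08874 m
2.4×10⁻⁴ × 330 × 0.45 = 0.03564 m
500–730 m: 0.87 × 2.2×10⁻⁴ × 230 = 0.044022 m
Layer 4: 1.7×10⁻⁴ × 1700 × 0.67 = 0.19363 m
Δh = 0.08874 + 0.03564 + 0.044022 + 0.19363 = 0.362032 m ≈ 360 mm

Δh ≈ 360 mm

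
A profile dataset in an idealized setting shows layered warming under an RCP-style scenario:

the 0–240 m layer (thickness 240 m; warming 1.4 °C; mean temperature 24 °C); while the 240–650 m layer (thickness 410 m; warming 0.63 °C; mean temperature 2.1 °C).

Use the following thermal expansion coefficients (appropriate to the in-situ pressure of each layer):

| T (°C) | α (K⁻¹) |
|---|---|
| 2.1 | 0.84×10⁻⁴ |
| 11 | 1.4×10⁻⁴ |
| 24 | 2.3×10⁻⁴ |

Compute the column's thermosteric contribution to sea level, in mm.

Layer 1 at 24 °C → α = 2.3×10⁻⁴ K⁻¹
Layer 2 at 2.1 °C → α = 0.84×10⁻⁴ K⁻¹
Layer 1: 1.4 × 240 × 2.3×10⁻⁴ = 0.07728 m
0.63 × 0.84×10⁻⁴ × 410 = 0.0216972 m
Δh = 0.07728 + 0.0216972 = 0.0989772 m ≈ 99 mm

99 mm of thermosteric rise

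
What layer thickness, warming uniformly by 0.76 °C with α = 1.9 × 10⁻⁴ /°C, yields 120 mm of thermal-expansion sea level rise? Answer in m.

H = Δh/(αΔT) = 0.12 / (1.9×10⁻⁴ × 0.76) ≈ 831.0 m

about 831 m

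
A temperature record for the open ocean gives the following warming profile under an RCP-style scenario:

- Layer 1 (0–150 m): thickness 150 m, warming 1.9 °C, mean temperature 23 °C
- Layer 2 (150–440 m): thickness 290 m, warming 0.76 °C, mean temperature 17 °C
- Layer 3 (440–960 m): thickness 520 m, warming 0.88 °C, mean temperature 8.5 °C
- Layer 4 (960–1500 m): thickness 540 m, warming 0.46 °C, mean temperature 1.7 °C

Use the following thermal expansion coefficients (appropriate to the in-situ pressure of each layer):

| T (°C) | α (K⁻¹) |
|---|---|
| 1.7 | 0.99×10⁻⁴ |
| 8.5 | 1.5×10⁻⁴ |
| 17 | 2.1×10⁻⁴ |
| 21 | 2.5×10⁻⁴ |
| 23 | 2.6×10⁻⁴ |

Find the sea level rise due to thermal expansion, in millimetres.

Layer 1 at 23 °C → α = 2.6×10⁻⁴ K⁻¹
Layer 2 at 17 °C → α = 2.1×10⁻⁴ K⁻¹
Layer 3 at 8.5 °C → α = 1.5×10⁻⁴ K⁻¹
Layer 4 at 1.7 °C → α = 0.99×10⁻⁴ K⁻¹
150 × 1.9 × 2.6×10⁻⁴ = 0.07410 m
Layer 2: 2.1×10⁻⁴ × 290 × 0.76 = 0.046284 m
440–960 m: 520 × 0.88 × 1.5×10⁻⁴ = 0.06864 m
960–1500 m: 540 × 0.99×10⁻⁴ × 0.46 = 0.0245916 m
Δh = 0.07410 + 0.046284 + 0.06864 + 0.0245916 = 0.2136156 m

214 mm of thermosteric rise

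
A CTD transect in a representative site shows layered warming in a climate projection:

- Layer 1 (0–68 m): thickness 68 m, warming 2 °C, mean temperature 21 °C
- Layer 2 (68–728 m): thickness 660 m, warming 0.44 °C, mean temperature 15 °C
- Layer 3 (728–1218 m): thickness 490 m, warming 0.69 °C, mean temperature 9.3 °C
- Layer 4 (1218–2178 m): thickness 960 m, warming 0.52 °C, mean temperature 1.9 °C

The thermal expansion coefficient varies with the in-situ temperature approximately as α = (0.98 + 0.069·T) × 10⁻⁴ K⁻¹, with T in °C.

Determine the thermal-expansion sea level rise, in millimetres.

Layer 1: α = (0.98 + 0.069×21)×10⁻⁴ = 2.429×10⁻⁴ K⁻¹
Layer 2: α = (0.98 + 0.069×15)×10⁻⁴ = 2.015×10⁻⁴ K⁻¹
Layer 3: α = (0.98 + 0.069×9.3)×10⁻⁴ = 1.6217×10⁻⁴ K⁻¹
Layer 4: α = (0.98 + 0.069×1.9)×10⁻⁴ = 1.1111×10⁻⁴ K⁻¹
0–68 m: 2 × 2.429×10⁻⁴ × 68 = 0.0330344 m
0.44 × 2.015×10⁻⁴ × 660 = 0.0585156 m
490 × 1.6217×10⁻⁴ × 0.69 = 0.054829677 m
1.1111×10⁻⁴ × 960 × 0.52 = 0.055466112 m
Δh = 0.0330344 + 0.0585156 + 0.054829677 + 0.055466112 = 0.201845789 m

about 202 mm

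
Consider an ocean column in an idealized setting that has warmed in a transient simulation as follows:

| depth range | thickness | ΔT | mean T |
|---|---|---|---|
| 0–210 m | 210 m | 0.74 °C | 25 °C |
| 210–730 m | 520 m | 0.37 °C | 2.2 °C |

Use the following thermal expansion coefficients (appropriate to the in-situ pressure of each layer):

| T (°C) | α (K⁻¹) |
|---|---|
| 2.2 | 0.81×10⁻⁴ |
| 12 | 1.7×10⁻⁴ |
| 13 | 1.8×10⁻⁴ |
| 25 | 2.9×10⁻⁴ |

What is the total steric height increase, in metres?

0.061 m of thermosteric rise

Layer 1 at 25 °C → α = 2.9×10⁻⁴ K⁻¹
Layer 2 at 2.2 °C → α = 0.81×10⁻⁴ K⁻¹
Layer 1: 2.9×10⁻⁴ × 210 × 0.74 = 0.045066 m
0.81×10⁻⁴ × 520 × 0.37 = 0.0155844 m
Δh = 0.045066 + 0.0155844 = 0.0606504 m ≈ 0.061 m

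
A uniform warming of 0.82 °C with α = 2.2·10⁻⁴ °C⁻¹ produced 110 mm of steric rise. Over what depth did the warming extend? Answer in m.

H = Δh/(αΔT) = 0.11 / (2.2×10⁻⁴ × 0.82) ≈ 609.8 m

about 610 m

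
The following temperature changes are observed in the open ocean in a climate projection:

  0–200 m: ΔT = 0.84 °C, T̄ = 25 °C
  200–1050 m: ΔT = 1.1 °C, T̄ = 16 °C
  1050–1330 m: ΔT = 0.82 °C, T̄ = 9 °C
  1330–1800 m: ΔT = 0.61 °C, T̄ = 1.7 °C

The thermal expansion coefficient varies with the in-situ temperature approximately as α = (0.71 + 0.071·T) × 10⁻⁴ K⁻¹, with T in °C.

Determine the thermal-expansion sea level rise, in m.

about 0.269 m

Layer 1: α = (0.71 + 0.071×25)×10⁻⁴ = 2.485×10⁻⁴ K⁻¹
Layer 2: α = (0.71 + 0.071×16)×10⁻⁴ = 1.846×10⁻⁴ K⁻¹
Layer 3: α = (0.71 + 0.071×9)×10⁻⁴ = 1.349×10⁻⁴ K⁻¹
Layer 4: α = (0.71 + 0.071×1.7)×10⁻⁴ = 0.8307×10⁻⁴ K⁻¹
200 × 2.485×10⁻⁴ × 0.84 = 0.041748 m
200–1050 m: 1.1 × 850 × 1.846×10⁻⁴ = 0.172601 m
1050–1330 m: 280 × 0.82 × 1.349×10⁻⁴ = 0.03097304 m
1330–1800 m: 0.8307×10⁻⁴ × 470 × 0.61 = 0.023816169 m
Δh = 0.041748 + 0.172601 + 0.03097304 + 0.023816169 = 0.269138209 m ≈ 0.269 m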